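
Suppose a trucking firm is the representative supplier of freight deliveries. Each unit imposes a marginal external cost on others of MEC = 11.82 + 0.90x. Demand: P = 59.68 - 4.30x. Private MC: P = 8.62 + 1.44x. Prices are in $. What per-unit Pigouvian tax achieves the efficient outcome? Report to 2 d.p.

tax = $17.14 per unit

Social marginal cost = private MC + MEC = 20.44 + 2.34x.
Set SMC = demand: 20.44 + 2.34x = 59.68 - 4.30x → x* = 5.9096.
The Pigouvian tax equals MEC at x*: 11.82 + 0.90×5.9096 = 17.1386.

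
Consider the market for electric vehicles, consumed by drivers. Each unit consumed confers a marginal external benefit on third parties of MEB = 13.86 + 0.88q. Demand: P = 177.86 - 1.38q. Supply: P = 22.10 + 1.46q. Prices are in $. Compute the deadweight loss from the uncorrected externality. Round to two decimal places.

Market equilibrium (private): 22.10 + 1.46q = 177.86 - 1.38q → q_m = 54.8451.
Social marginal benefit = demand + MEB = 191.72 - 0.50q.
Set SMB = MC: 191.72 - 0.50q = 22.10 + 1.46q → q* = 86.5408.
The loss is the area between SMB and MC from q* to q_m; with linear curves that's a triangle of height MEB(q_m).
DWL = ½ × 31.6957 × 62.1237 = 984.5271.

DWL = $984.53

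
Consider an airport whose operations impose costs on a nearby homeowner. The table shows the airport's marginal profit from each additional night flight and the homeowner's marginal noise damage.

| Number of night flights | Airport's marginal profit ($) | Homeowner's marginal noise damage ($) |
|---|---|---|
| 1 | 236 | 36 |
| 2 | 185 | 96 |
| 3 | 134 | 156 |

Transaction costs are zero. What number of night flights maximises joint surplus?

2

Bargaining reaches the level where marginal profit last exceeds marginal noise damage.
That holds through level 2 (185 ≥ 96) but not at 3 (134 < 156).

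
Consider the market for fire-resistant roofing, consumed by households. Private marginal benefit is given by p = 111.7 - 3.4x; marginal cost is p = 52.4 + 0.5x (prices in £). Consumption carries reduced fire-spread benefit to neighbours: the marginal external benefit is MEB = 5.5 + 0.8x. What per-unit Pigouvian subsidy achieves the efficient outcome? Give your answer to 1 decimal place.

subsidy = £22.2 per unit

Social marginal benefit = demand + MEB = 117.2 - 2.6x.
Set SMB = MC: 117.2 - 2.6x = 52.4 + 0.5x → x* = 20.9032.
The Pigouvian subsidy equals MEB at x*: 5.5 + 0.8×20.9032 = 22.2226.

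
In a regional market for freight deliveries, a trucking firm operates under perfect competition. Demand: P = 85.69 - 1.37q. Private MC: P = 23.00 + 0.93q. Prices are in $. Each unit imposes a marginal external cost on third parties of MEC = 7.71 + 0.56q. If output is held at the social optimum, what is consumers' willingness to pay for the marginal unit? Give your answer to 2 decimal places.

Social marginal cost = private MC + MEC = 30.71 + 1.49q.
Set SMC = demand: 30.71 + 1.49q = 85.69 - 1.37q → q* = 19.2238.
Consumer price on the demand curve at q*: 85.69 − 1.37×19.2238 = 59.3534.

P = $59.35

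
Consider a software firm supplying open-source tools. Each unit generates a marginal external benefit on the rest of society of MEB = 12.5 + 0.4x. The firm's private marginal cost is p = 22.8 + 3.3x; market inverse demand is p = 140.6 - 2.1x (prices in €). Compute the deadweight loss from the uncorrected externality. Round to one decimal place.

Market equilibrium (private): 22.8 + 3.3x = 140.6 - 2.1x → x_m = 21.8148.
Social marginal cost = private MC − MEB = 10.3 + 2.9x.
Set SMC = demand: 10.3 + 2.9x = 140.6 - 2.1x → x* = 26.0600.
The welfare-loss triangle has base |x_m − x*| and height MEB(x_m) (the vertical gap between SMC and demand is zero at x* and MEB at x_m).
DWL = ½ × 4.2452 × 21.2259 = 45.0541.

DWL = €45.1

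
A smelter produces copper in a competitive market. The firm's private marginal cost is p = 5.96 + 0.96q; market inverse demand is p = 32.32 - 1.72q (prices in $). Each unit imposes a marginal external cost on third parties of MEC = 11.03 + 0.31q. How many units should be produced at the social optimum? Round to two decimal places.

Social marginal cost = private MC + MEC = 16.99 + 1.27q.
Set SMC = demand: 16.99 + 1.27q = 32.32 - 1.72q → q* = 5.1271.

q* = 5.13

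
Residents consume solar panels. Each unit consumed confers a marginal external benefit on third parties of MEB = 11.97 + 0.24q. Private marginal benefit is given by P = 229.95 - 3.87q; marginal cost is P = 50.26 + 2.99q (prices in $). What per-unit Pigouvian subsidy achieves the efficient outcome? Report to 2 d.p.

Social marginal benefit = demand + MEB = 241.92 - 3.63q.
Set SMB = MC: 241.92 - 3.63q = 50.26 + 2.99q → q* = 28.9517.
The Pigouvian subsidy equals MEB at q*: 11.97 + 0.24×28.9517 = 18.9184.

subsidy = $18.92 per unit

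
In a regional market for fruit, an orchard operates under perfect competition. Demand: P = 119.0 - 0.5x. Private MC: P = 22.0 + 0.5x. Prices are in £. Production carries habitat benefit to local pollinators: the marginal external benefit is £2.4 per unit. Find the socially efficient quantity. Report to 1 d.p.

Social marginal cost = private MC − MEB = 19.6 + 0.5x.
Set SMC = demand: 19.6 + 0.5x = 119.0 - 0.5x → x* = 99.4000.

x* = 99.4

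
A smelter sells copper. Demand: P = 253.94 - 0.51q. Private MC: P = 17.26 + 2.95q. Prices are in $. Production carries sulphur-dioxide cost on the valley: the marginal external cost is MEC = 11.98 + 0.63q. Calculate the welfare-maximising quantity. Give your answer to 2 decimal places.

Social marginal cost = private MC + MEC = 29.24 + 3.58q.
Set SMC = demand: 29.24 + 3.58q = 253.94 - 0.51q → q* = 54.9389.

q* = 54.94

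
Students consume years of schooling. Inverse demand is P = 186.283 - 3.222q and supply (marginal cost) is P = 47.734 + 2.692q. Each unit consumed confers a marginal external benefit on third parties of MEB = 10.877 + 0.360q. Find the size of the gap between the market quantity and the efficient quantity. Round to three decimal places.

3.477 units

Market equilibrium (private): 47.734 + 2.692q = 186.283 - 3.222q → q_m = 23.4273.
Social marginal benefit = demand + MEB = 197.160 - 2.862q.
Set SMB = MC: 197.160 - 2.862q = 47.734 + 2.692q → q* = 26.9042.
Gap = |23.4273 − 26.9042| = 3.4769.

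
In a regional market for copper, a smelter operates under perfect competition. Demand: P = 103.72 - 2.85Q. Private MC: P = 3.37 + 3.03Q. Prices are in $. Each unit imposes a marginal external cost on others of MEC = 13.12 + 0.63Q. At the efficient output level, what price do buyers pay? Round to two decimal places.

P = $65.53

Social marginal cost = private MC + MEC = 16.49 + 3.66Q.
Set SMC = demand: 16.49 + 3.66Q = 103.72 - 2.85Q → Q* = 13.3994.
Consumer price on the demand curve at Q*: 103.72 − 2.85×13.3994 = 65.5317.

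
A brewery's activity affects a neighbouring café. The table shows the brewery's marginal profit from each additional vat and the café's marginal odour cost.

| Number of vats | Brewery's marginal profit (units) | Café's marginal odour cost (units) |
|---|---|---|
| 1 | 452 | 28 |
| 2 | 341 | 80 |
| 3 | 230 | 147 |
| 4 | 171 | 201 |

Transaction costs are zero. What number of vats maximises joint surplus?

Bargaining reaches the level where marginal profit last exceeds marginal odour cost.
That holds through level 3 (230 ≥ 147) but not at 4 (171 < 201).

3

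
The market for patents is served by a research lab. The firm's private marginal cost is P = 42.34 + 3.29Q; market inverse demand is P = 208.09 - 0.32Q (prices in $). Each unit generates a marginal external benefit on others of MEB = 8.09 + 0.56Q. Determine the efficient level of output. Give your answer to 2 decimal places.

Social marginal cost = private MC − MEB = 34.25 + 2.73Q.
Set SMC = demand: 34.25 + 2.73Q = 208.09 - 0.32Q → Q* = 56.9967.

Q* = 57.00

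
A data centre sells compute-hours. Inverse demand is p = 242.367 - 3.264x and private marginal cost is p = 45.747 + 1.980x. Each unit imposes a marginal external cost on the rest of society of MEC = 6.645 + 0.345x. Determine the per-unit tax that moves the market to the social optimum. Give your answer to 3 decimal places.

Social marginal cost = private MC + MEC = 52.392 + 2.325x.
Set SMC = demand: 52.392 + 2.325x = 242.367 - 3.264x → x* = 33.9909.
The Pigouvian tax equals MEC at x*: 6.645 + 0.345×33.9909 = 18.3719.

tax = 18.372 per unit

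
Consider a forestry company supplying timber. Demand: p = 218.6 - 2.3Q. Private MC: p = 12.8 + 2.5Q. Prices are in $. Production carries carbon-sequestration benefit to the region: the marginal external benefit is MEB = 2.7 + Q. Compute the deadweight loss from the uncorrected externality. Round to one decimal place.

Market equilibrium (private): 12.8 + 2.5Q = 218.6 - 2.3Q → Q_m = 42.8750.
Social marginal cost = private MC − MEB = 10.1 + 1.5Q.
Set SMC = demand: 10.1 + 1.5Q = 218.6 - 2.3Q → Q* = 54.8684.
The loss is the area between SMC and demand from Q* to Q_m; with linear curves that's a triangle of height MEB(Q_m).
DWL = ½ × 11.9934 × 45.5750 = 273.2996.

DWL = $273.3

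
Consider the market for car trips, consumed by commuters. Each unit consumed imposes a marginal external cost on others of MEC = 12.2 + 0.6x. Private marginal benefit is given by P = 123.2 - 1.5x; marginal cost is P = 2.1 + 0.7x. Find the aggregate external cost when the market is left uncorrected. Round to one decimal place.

1580.6

Market equilibrium (private): 2.1 + 0.7x = 123.2 - 1.5x → x_m = 55.0455.
Total external cost = ∫₀^{x_m} (12.2 + 0.6x) dx = 12.2×55.0455 + ½×0.6×55.0455² = 1580.5572.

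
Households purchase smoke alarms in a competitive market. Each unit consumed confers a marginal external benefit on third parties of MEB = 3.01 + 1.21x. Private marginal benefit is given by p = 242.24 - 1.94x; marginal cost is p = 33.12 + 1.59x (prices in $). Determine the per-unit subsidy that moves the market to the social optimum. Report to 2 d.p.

Social marginal benefit = demand + MEB = 245.25 - 0.73x.
Set SMB = MC: 245.25 - 0.73x = 33.12 + 1.59x → x* = 91.4353.
The Pigouvian subsidy equals MEB at x*: 3.01 + 1.21×91.4353 = 113.6467.

subsidy = $113.65 per unit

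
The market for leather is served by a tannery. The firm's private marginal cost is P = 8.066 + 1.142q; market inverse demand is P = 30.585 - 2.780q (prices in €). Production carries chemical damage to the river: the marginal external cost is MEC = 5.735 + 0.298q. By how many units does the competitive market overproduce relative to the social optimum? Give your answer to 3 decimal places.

1.764 units

Market equilibrium (private): 8.066 + 1.142q = 30.585 - 2.780q → q_m = 5.7417.
Social marginal cost = private MC + MEC = 13.801 + 1.440q.
Set SMC = demand: 13.801 + 1.440q = 30.585 - 2.780q → q* = 3.9773.
Gap = |5.7417 − 3.9773| = 1.7644.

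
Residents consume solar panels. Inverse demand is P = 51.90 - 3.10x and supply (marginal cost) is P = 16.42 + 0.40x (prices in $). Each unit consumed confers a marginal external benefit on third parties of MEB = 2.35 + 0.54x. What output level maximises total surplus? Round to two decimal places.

x* = 12.78

Social marginal benefit = demand + MEB = 54.25 - 2.56x.
Set SMB = MC: 54.25 - 2.56x = 16.42 + 0.40x → x* = 12.7804.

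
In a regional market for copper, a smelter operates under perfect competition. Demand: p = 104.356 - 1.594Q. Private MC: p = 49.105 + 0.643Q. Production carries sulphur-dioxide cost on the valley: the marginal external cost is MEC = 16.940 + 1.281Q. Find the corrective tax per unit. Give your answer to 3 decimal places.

tax = 30.890 per unit

Social marginal cost = private MC + MEC = 66.045 + 1.924Q.
Set SMC = demand: 66.045 + 1.924Q = 104.356 - 1.594Q → Q* = 10.8900.
The Pigouvian tax equals MEC at Q*: 16.940 + 1.281×10.8900 = 30.8901.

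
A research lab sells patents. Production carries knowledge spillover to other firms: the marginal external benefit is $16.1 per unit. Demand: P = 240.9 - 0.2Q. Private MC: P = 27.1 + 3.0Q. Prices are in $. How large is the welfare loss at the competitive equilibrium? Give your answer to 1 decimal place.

Market equilibrium (private): 27.1 + 3.0Q = 240.9 - 0.2Q → Q_m = 66.8125.
Social marginal cost = private MC − MEB = 11.0 + 3.0Q.
Set SMC = demand: 11.0 + 3.0Q = 240.9 - 0.2Q → Q* = 71.8438.
The welfare-loss triangle has base |Q_m − Q*| and height MEB(Q_m) (the vertical gap between SMC and demand is zero at Q* and MEB at Q_m).
DWL = ½ × 5.0313 × 16.1000 = 40.5020.

DWL = $40.5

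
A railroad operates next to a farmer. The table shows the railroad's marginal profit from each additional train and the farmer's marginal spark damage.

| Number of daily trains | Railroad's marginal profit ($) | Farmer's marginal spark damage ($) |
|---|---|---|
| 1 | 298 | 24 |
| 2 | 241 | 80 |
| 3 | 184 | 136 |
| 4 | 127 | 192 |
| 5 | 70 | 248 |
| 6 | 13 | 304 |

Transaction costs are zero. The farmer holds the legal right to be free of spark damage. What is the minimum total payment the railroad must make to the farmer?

Efficient level: marginal profit ≥ marginal spark damage through level 3, so k* = 3.
With the farmer holding the right, the railroad must at least compensate total damage at k*: 24 + 80 + 136 = 240.

$240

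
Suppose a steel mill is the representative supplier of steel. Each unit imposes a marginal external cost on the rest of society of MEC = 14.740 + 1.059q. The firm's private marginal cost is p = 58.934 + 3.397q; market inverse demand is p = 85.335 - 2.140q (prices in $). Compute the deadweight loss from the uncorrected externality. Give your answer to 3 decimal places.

Market equilibrium (private): 58.934 + 3.397q = 85.335 - 2.140q → q_m = 4.7681.
Social marginal cost = private MC + MEC = 73.674 + 4.456q.
Set SMC = demand: 73.674 + 4.456q = 85.335 - 2.140q → q* = 1.7679.
The loss is the area between SMC and demand from q* to q_m; with linear curves that's a triangle of height MEC(q_m).
DWL = ½ × 3.0002 × 19.7894 = 29.6861.

DWL = $29.686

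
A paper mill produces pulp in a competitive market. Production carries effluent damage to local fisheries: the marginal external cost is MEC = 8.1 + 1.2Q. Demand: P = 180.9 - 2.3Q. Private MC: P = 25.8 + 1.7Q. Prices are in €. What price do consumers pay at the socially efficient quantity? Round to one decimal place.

P = €115.9

Social marginal cost = private MC + MEC = 33.9 + 2.9Q.
Set SMC = demand: 33.9 + 2.9Q = 180.9 - 2.3Q → Q* = 28.2692.
Consumer price on the demand curve at Q*: 180.9 − 2.3×28.2692 = 115.8808.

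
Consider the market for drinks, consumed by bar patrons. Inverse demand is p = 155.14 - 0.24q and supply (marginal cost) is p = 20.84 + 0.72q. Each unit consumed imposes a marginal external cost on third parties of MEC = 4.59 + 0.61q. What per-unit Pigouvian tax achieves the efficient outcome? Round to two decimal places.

tax = 54.99 per unit

Social marginal benefit = demand − MEC = 150.55 - 0.85q.
Set SMB = MC: 150.55 - 0.85q = 20.84 + 0.72q → q* = 82.6178.
The Pigouvian tax equals MEC at q*: 4.59 + 0.61×82.6178 = 54.9869.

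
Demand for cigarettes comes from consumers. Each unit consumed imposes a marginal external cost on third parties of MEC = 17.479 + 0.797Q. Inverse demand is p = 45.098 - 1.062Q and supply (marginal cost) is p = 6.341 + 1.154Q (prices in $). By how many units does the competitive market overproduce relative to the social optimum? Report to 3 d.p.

Market equilibrium (private): 6.341 + 1.154Q = 45.098 - 1.062Q → Q_m = 17.4896.
Social marginal benefit = demand − MEC = 27.619 - 1.859Q.
Set SMB = MC: 27.619 - 1.859Q = 6.341 + 1.154Q → Q* = 7.0621.
Gap = |17.4896 − 7.0621| = 10.4275.

10.428 units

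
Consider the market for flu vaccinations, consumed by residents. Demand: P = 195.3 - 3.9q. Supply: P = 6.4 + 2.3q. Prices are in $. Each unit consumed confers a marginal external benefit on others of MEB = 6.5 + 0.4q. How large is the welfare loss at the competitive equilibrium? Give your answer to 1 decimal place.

Market equilibrium (private): 6.4 + 2.3q = 195.3 - 3.9q → q_m = 30.4677.
Social marginal benefit = demand + MEB = 201.8 - 3.5q.
Set SMB = MC: 201.8 - 3.5q = 6.4 + 2.3q → q* = 33.6897.
The loss is the area between SMB and MC from q* to q_m; with linear curves that's a triangle of height MEB(q_m).
DWL = ½ × 3.2220 × 18.6871 = 30.1049.

DWL = $30.1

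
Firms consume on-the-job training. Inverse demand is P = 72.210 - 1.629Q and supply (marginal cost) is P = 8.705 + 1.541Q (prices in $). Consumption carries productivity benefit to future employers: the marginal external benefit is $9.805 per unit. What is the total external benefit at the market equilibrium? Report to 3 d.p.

Market equilibrium (private): 8.705 + 1.541Q = 72.210 - 1.629Q → Q_m = 20.0331.
Total external benefit = MEB × Q_m = 9.805 × 20.0331 = 196.4245.

$196.425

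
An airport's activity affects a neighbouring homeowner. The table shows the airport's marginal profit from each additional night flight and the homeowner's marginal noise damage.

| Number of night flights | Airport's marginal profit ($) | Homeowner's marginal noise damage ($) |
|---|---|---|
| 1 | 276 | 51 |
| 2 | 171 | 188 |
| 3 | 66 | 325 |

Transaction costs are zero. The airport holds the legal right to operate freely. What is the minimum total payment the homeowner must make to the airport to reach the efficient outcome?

Left alone the airport would choose level 3 (marginal profit stays positive).
Efficient level: k* = 1 (marginal profit ≥ marginal noise damage through 1).
The homeowner must at least cover the airport's forgone profit from cutting 3→1: 171 + 66 = 237.

$237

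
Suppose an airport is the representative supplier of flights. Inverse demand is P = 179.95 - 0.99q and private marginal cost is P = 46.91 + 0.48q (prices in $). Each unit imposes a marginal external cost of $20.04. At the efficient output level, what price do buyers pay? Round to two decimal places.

Social marginal cost = private MC + MEC = 66.95 + 0.48q.
Set SMC = demand: 66.95 + 0.48q = 179.95 - 0.99q → q* = 76.8707.
Consumer price on the demand curve at q*: 179.95 − 0.99×76.8707 = 103.8480.

P = $103.85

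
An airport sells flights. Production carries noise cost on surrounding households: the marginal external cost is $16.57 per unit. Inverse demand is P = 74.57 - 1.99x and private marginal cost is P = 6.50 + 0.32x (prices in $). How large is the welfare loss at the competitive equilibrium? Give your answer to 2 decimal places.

DWL = $59.43

Market equilibrium (private): 6.50 + 0.32x = 74.57 - 1.99x → x_m = 29.4675.
Social marginal cost = private MC + MEC = 23.07 + 0.32x.
Set SMC = demand: 23.07 + 0.32x = 74.57 - 1.99x → x* = 22.2944.
The loss is the area between SMC and demand from x* to x_m; with linear curves that's a triangle of height MEC(x_m).
DWL = ½ × 7.1731 × 16.5700 = 59.4291.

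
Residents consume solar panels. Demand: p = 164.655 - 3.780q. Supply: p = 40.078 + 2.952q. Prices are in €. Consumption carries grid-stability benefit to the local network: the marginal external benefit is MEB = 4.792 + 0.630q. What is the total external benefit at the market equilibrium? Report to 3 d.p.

€196.546

Market equilibrium (private): 40.078 + 2.952q = 164.655 - 3.780q → q_m = 18.5052.
Total external benefit = ∫₀^{q_m} (4.792 + 0.630q) dq = 4.792×18.5052 + ½×0.630×18.5052² = 196.5463.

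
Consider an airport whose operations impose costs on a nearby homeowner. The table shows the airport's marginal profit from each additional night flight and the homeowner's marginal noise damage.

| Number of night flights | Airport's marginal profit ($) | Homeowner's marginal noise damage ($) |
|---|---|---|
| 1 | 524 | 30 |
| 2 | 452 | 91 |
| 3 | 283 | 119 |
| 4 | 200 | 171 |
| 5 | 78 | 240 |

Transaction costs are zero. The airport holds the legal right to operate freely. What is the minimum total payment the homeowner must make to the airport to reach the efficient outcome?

$78

Left alone the airport would choose level 5 (marginal profit stays positive).
Efficient level: k* = 4 (marginal profit ≥ marginal noise damage through 4).
The homeowner must at least cover the airport's forgone profit from cutting 5→4: 78 = 78.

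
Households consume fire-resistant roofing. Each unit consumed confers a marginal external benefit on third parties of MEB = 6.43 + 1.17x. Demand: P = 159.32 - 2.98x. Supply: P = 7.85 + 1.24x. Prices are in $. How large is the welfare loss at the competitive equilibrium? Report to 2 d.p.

Market equilibrium (private): 7.85 + 1.24x = 159.32 - 2.98x → x_m = 35.8934.
Social marginal benefit = demand + MEB = 165.75 - 1.81x.
Set SMB = MC: 165.75 - 1.81x = 7.85 + 1.24x → x* = 51.7705.
The loss is the area between SMB and MC from x* to x_m; with linear curves that's a triangle of height MEB(x_m).
DWL = ½ × 15.8771 × 48.4252 = 384.4259.

DWL = $384.43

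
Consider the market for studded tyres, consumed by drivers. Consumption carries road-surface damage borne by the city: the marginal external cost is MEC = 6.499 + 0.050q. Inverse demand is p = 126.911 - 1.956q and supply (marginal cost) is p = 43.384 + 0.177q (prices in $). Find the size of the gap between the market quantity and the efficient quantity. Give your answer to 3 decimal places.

Market equilibrium (private): 43.384 + 0.177q = 126.911 - 1.956q → q_m = 39.1594.
Social marginal benefit = demand − MEC = 120.412 - 2.006q.
Set SMB = MC: 120.412 - 2.006q = 43.384 + 0.177q → q* = 35.2854.
Gap = |39.1594 − 35.2854| = 3.8740.

3.874 units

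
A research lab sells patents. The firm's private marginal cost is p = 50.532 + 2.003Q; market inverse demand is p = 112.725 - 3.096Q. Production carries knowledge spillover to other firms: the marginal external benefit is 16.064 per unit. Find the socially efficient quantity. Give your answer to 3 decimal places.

Social marginal cost = private MC − MEB = 34.468 + 2.003Q.
Set SMC = demand: 34.468 + 2.003Q = 112.725 - 3.096Q → Q* = 15.3475.

Q* = 15.348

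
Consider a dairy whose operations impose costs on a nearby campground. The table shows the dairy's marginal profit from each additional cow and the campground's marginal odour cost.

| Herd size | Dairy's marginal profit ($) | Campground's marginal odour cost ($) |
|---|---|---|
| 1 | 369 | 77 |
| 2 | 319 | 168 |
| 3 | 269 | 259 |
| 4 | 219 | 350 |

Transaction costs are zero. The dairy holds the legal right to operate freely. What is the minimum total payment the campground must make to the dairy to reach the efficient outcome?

Left alone the dairy would choose level 4 (marginal profit stays positive).
Efficient level: k* = 3 (marginal profit ≥ marginal odour cost through 3).
The campground must at least cover the dairy's forgone profit from cutting 4→3: 219 = 219.

$219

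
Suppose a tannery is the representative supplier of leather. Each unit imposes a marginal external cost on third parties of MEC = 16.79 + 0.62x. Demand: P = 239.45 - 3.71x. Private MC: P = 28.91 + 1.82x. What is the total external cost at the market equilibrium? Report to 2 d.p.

Market equilibrium (private): 28.91 + 1.82x = 239.45 - 3.71x → x_m = 38.0723.
Total external cost = ∫₀^{x_m} (16.79 + 0.62x) dx = 16.79×38.0723 + ½×0.62×38.0723² = 1088.5789.

1088.58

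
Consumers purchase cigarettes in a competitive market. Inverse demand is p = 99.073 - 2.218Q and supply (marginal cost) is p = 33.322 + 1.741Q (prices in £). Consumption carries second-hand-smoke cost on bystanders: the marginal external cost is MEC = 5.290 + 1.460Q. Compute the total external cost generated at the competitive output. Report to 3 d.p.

£289.209

Market equilibrium (private): 33.322 + 1.741Q = 99.073 - 2.218Q → Q_m = 16.6080.
Total external cost = ∫₀^{Q_m} (5.290 + 1.460Q) dQ = 5.290×16.6080 + ½×1.460×16.6080² = 289.2091.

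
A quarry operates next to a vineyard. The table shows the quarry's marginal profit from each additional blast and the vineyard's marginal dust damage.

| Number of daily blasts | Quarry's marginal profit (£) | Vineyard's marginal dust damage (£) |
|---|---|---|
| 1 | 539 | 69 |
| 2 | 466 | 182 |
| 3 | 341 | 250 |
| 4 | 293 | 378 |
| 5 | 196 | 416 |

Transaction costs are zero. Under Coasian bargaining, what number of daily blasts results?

Bargaining reaches the level where marginal profit last exceeds marginal dust damage.
That holds through level 3 (341 ≥ 250) but not at 4 (293 < 378).

3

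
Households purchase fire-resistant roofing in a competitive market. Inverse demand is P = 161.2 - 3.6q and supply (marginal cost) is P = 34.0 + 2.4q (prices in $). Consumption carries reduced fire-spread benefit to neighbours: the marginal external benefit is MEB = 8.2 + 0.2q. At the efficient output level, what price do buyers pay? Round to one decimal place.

Social marginal benefit = demand + MEB = 169.4 - 3.4q.
Set SMB = MC: 169.4 - 3.4q = 34.0 + 2.4q → q* = 23.3448.
Consumer price on the demand curve at q*: 161.2 − 3.6×23.3448 = 77.1587.

P = $77.2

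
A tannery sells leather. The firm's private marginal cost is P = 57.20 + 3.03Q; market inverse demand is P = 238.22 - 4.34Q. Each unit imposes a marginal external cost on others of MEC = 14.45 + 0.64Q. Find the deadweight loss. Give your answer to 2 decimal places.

DWL = 56.82

Market equilibrium (private): 57.20 + 3.03Q = 238.22 - 4.34Q → Q_m = 24.5617.
Social marginal cost = private MC + MEC = 71.65 + 3.67Q.
Set SMC = demand: 71.65 + 3.67Q = 238.22 - 4.34Q → Q* = 20.7953.
The welfare-loss triangle has base |Q_m − Q*| and height MEC(Q_m) (the vertical gap between SMC and demand is zero at Q* and MEC at Q_m).
DWL = ½ × 3.7664 × 30.1695 = 56.8152.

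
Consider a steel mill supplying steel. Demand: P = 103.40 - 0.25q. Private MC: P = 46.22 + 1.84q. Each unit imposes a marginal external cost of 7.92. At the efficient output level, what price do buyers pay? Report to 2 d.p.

P = 97.51

Social marginal cost = private MC + MEC = 54.14 + 1.84q.
Set SMC = demand: 54.14 + 1.84q = 103.40 - 0.25q → q* = 23.5694.
Consumer price on the demand curve at q*: 103.40 − 0.25×23.5694 = 97.5077.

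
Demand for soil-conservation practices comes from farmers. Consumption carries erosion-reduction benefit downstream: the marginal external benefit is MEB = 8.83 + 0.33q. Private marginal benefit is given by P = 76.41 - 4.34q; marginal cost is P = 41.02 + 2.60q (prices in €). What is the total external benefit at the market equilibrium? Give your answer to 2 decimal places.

Market equilibrium (private): 41.02 + 2.60q = 76.41 - 4.34q → q_m = 5.0994.
Total external benefit = ∫₀^{q_m} (8.83 + 0.33q) dq = 8.83×5.0994 + ½×0.33×5.0994² = 49.3183.

€49.32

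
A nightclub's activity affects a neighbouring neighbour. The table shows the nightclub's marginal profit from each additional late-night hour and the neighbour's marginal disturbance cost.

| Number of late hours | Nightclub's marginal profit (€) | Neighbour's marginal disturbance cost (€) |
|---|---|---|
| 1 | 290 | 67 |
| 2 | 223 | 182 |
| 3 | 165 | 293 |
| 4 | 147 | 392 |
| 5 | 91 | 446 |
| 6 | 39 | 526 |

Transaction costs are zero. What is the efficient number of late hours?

Bargaining reaches the level where marginal profit last exceeds marginal disturbance cost.
That holds through level 2 (223 ≥ 182) but not at 3 (165 < 293).

2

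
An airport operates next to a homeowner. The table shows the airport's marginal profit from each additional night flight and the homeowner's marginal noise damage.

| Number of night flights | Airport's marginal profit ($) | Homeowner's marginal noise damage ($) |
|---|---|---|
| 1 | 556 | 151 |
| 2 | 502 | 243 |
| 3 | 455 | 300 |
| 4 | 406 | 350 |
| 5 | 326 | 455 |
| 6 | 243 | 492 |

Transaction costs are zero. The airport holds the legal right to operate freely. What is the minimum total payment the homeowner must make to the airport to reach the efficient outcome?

Left alone the airport would choose level 6 (marginal profit stays positive).
Efficient level: k* = 4 (marginal profit ≥ marginal noise damage through 4).
The homeowner must at least cover the airport's forgone profit from cutting 6→4: 326 + 243 = 569.

$569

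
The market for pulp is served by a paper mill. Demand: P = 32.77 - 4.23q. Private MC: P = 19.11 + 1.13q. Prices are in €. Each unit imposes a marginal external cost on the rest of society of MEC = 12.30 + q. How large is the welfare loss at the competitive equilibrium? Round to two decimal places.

Market equilibrium (private): 19.11 + 1.13q = 32.77 - 4.23q → q_m = 2.5485.
Social marginal cost = private MC + MEC = 31.41 + 2.13q.
Set SMC = demand: 31.41 + 2.13q = 32.77 - 4.23q → q* = 0.2138.
Height of the DWL triangle at q_m is SMC(q_m) − demand(q_m) = MEC(q_m) = 14.8485.
DWL = ½ × 2.3347 × 14.8485 = 17.3334.

DWL = €17.33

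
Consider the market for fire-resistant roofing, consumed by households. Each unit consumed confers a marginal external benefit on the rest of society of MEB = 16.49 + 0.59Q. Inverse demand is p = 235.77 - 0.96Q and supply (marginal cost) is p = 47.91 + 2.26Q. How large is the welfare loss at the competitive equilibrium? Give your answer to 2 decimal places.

Market equilibrium (private): 47.91 + 2.26Q = 235.77 - 0.96Q → Q_m = 58.3416.
Social marginal benefit = demand + MEB = 252.26 - 0.37Q.
Set SMB = MC: 252.26 - 0.37Q = 47.91 + 2.26Q → Q* = 77.6996.
Height of the DWL triangle at Q_m is SMB(Q_m) − MC(Q_m) = MEB(Q_m) = 50.9116.
DWL = ½ × 19.3580 × 50.9116 = 492.7734.

DWL = 492.77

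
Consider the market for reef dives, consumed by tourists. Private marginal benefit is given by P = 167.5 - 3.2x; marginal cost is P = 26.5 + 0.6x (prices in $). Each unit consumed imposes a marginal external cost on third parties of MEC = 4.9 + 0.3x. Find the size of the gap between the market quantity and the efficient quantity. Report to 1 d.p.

3.9 units

Market equilibrium (private): 26.5 + 0.6x = 167.5 - 3.2x → x_m = 37.1053.
Social marginal benefit = demand − MEC = 162.6 - 3.5x.
Set SMB = MC: 162.6 - 3.5x = 26.5 + 0.6x → x* = 33.1951.
Gap = |37.1053 − 33.1951| = 3.9102.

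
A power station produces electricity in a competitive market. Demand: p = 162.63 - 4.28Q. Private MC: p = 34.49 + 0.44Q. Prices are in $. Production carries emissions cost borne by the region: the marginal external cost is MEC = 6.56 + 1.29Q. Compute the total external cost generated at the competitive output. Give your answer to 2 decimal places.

Market equilibrium (private): 34.49 + 0.44Q = 162.63 - 4.28Q → Q_m = 27.1483.
Total external cost = ∫₀^{Q_m} (6.56 + 1.29Q) dQ = 6.56×27.1483 + ½×1.29×27.1483² = 653.4773.

$653.48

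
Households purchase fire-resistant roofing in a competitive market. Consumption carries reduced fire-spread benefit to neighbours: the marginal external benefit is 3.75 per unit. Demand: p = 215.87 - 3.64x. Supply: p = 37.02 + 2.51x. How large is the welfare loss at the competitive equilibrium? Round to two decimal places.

Market equilibrium (private): 37.02 + 2.51x = 215.87 - 3.64x → x_m = 29.0813.
Social marginal benefit = demand + MEB = 219.62 - 3.64x.
Set SMB = MC: 219.62 - 3.64x = 37.02 + 2.51x → x* = 29.6911.
The welfare-loss triangle has base |x_m − x*| and height MEB(x_m) (the vertical gap between SMB and MC is zero at x* and MEB at x_m).
DWL = ½ × 0.6098 × 3.7500 = 1.1434.

DWL = 1.14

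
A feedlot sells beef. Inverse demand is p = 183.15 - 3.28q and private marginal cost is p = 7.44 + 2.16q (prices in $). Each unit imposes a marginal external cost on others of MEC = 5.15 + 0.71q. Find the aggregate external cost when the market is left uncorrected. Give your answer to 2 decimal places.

Market equilibrium (private): 7.44 + 2.16q = 183.15 - 3.28q → q_m = 32.2996.
Total external cost = ∫₀^{q_m} (5.15 + 0.71q) dq = 5.15×32.2996 + ½×0.71×32.2996² = 536.7017.

$536.70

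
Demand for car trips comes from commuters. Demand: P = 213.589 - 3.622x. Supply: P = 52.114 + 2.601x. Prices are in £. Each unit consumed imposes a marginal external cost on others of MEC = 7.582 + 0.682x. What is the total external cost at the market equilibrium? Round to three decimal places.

£426.335

Market equilibrium (private): 52.114 + 2.601x = 213.589 - 3.622x → x_m = 25.9481.
Total external cost = ∫₀^{x_m} (7.582 + 0.682x) dx = 7.582×25.9481 + ½×0.682×25.9481² = 426.3351.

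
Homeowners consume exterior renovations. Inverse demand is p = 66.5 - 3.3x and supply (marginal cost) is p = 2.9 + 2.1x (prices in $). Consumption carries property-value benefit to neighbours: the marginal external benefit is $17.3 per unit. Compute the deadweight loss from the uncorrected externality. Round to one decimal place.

Market equilibrium (private): 2.9 + 2.1x = 66.5 - 3.3x → x_m = 11.7778.
Social marginal benefit = demand + MEB = 83.8 - 3.3x.
Set SMB = MC: 83.8 - 3.3x = 2.9 + 2.1x → x* = 14.9815.
Height of the DWL triangle at x_m is SMB(x_m) − MC(x_m) = MEB(x_m) = 17.3000.
DWL = ½ × 3.2037 × 17.3000 = 27.7120.

DWL = $27.7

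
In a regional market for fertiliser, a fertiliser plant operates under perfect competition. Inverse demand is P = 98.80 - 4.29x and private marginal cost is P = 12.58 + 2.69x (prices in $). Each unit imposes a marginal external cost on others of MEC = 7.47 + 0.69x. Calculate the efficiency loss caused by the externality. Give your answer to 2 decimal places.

DWL = $16.67

Market equilibrium (private): 12.58 + 2.69x = 98.80 - 4.29x → x_m = 12.3524.
Social marginal cost = private MC + MEC = 20.05 + 3.38x.
Set SMC = demand: 20.05 + 3.38x = 98.80 - 4.29x → x* = 10.2673.
The welfare-loss triangle has base |x_m − x*| and height MEC(x_m) (the vertical gap between SMC and demand is zero at x* and MEC at x_m).
DWL = ½ × 2.0851 × 15.9932 = 16.6737.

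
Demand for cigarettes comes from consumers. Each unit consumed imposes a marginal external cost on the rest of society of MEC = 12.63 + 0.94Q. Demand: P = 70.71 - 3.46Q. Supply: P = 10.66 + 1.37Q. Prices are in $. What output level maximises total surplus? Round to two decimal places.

Q* = 8.22

Social marginal benefit = demand − MEC = 58.08 - 4.40Q.
Set SMB = MC: 58.08 - 4.40Q = 10.66 + 1.37Q → Q* = 8.2184.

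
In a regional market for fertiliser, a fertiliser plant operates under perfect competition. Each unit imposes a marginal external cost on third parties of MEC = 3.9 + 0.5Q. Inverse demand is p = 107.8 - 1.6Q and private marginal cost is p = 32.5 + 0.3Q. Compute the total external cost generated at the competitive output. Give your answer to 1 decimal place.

Market equilibrium (private): 32.5 + 0.3Q = 107.8 - 1.6Q → Q_m = 39.6316.
Total external cost = ∫₀^{Q_m} (3.9 + 0.5Q) dQ = 3.9×39.6316 + ½×0.5×39.6316² = 547.2292.

547.2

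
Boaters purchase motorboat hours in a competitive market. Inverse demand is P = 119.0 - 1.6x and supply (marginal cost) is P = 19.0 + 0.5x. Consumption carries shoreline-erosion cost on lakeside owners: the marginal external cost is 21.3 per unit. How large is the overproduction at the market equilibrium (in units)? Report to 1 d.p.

Market equilibrium (private): 19.0 + 0.5x = 119.0 - 1.6x → x_m = 47.6190.
Social marginal benefit = demand − MEC = 97.7 - 1.6x.
Set SMB = MC: 97.7 - 1.6x = 19.0 + 0.5x → x* = 37.4762.
Gap = |47.6190 − 37.4762| = 10.1428.

10.1 units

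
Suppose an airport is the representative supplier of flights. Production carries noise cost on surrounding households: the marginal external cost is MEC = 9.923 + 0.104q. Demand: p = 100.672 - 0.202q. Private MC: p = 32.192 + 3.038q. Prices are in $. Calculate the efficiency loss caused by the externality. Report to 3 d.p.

DWL = $21.968

Market equilibrium (private): 32.192 + 3.038q = 100.672 - 0.202q → q_m = 21.1358.
Social marginal cost = private MC + MEC = 42.115 + 3.142q.
Set SMC = demand: 42.115 + 3.142q = 100.672 - 0.202q → q* = 17.5111.
The loss is the area between SMC and demand from q* to q_m; with linear curves that's a triangle of height MEC(q_m).
DWL = ½ × 3.6247 × 12.1211 = 21.9677.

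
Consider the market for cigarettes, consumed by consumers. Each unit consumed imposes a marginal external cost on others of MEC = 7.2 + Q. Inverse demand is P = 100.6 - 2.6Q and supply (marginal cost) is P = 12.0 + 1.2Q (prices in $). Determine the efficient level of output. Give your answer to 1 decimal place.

Social marginal benefit = demand − MEC = 93.4 - 3.6Q.
Set SMB = MC: 93.4 - 3.6Q = 12.0 + 1.2Q → Q* = 16.9583.

Q* = 17.0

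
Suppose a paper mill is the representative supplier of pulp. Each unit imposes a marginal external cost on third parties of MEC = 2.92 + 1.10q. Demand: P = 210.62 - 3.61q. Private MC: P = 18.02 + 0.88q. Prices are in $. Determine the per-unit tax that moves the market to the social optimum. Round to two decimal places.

tax = $40.25 per unit

Social marginal cost = private MC + MEC = 20.94 + 1.98q.
Set SMC = demand: 20.94 + 1.98q = 210.62 - 3.61q → q* = 33.9320.
The Pigouvian tax equals MEC at q*: 2.92 + 1.10×33.9320 = 40.2452.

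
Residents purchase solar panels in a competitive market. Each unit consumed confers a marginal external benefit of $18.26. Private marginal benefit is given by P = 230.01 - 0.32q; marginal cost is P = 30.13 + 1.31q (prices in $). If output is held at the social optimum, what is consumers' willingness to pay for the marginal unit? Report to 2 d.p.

P = $187.18

Social marginal benefit = demand + MEB = 248.27 - 0.32q.
Set SMB = MC: 248.27 - 0.32q = 30.13 + 1.31q → q* = 133.8282.
Consumer price on the demand curve at q*: 230.01 − 0.32×133.8282 = 187.1850.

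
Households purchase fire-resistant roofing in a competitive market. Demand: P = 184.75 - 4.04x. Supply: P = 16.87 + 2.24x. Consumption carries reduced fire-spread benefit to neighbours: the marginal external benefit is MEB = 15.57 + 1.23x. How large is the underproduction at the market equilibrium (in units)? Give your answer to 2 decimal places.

9.59 units

Market equilibrium (private): 16.87 + 2.24x = 184.75 - 4.04x → x_m = 26.7325.
Social marginal benefit = demand + MEB = 200.32 - 2.81x.
Set SMB = MC: 200.32 - 2.81x = 16.87 + 2.24x → x* = 36.3267.
Gap = |26.7325 − 36.3267| = 9.5942.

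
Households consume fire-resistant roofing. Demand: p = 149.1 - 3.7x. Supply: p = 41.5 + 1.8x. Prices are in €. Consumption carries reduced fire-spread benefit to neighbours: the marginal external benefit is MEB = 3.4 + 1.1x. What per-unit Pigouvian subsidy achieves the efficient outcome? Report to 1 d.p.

subsidy = €31.2 per unit

Social marginal benefit = demand + MEB = 152.5 - 2.6x.
Set SMB = MC: 152.5 - 2.6x = 41.5 + 1.8x → x* = 25.2273.
The Pigouvian subsidy equals MEB at x*: 3.4 + 1.1×25.2273 = 31.1500.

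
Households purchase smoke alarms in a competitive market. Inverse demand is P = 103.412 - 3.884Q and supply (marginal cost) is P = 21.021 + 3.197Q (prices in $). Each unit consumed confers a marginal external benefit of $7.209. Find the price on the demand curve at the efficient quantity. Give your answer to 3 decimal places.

P = $54.265

Social marginal benefit = demand + MEB = 110.621 - 3.884Q.
Set SMB = MC: 110.621 - 3.884Q = 21.021 + 3.197Q → Q* = 12.6536.
Consumer price on the demand curve at Q*: 103.412 − 3.884×12.6536 = 54.2654.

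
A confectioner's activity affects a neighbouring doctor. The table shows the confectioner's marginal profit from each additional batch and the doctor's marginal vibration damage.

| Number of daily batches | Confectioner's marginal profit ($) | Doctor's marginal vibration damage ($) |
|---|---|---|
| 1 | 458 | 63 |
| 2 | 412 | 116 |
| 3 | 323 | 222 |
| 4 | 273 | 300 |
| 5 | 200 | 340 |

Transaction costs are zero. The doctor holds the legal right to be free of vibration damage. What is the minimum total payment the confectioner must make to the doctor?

Efficient level: marginal profit ≥ marginal vibration damage through level 3, so k* = 3.
With the doctor holding the right, the confectioner must at least compensate total damage at k*: 63 + 116 + 222 = 401.

$401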